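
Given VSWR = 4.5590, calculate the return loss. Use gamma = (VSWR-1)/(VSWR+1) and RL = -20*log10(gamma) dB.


gamma = (4.5590 - 1) / (4.5590 + 1) = 0.6402231
RL = -20 * log10(0.6402231) = 3.873 dB

3.873 dB


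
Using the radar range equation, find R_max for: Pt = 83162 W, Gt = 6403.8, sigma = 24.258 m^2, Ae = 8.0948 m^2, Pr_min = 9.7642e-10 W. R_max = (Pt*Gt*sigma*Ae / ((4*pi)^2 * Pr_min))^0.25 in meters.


R^4 = 83162*6403.8*24.258*8.0948 / ((4*pi)^2 * 9.7642e-10) = 6.782150e+17
R_max = 6.782150e+17^0.25 = 28697 m

28697 m


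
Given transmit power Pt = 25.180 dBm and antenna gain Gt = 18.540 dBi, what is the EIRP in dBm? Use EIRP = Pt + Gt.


EIRP = Pt + Gt = 25.180 + 18.540 = 43.72 dBm

43.72 dBm


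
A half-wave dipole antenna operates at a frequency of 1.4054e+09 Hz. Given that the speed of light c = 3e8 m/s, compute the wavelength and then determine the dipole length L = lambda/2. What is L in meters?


lambda = c / f = 3.0000e+08 / 1.4054e+09 = 0.2134624 m
L = lambda / 2 = 0.2134624 / 2 = 0.1067 m

0.1067 m


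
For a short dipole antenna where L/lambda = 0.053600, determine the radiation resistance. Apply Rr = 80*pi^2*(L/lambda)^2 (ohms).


Rr = 80 * pi^2 * (0.053600)^2 = 80 * 9.869604 * 2.872960e-03 = 2.268 ohm

2.268 ohm


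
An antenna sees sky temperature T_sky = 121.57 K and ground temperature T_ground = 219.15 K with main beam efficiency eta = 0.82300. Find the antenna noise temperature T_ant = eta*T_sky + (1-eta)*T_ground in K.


T_ant = 0.82300 * 121.57 + (1 - 0.82300) * 219.15 = 138.8 K

138.8 K


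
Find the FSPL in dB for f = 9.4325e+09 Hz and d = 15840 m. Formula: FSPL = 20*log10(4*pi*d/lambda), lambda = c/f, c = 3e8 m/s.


lambda = c / f = 3.0000e+08 / 9.4325e+09 = 0.03180493 m
FSPL = 20 * log10(4*pi*15840/0.03180493) = 135.9 dB

135.9 dB


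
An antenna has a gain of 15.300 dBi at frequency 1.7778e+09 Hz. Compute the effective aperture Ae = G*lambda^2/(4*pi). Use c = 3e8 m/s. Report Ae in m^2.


lambda = c / f = 3.0000e+08 / 1.7778e+09 = 0.1687479 m
G_linear = 10^(15.300/10) = 33.88442
Ae = G_linear * lambda^2 / (4*pi) = 33.88442 * 0.1687479^2 / (4*pi) = 0.07678 m^2

0.07678 m^2


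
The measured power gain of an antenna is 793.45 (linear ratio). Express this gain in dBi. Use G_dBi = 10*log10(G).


G_dBi = 10 * log10(793.45) = 29.00 dBi

29.00 dBi


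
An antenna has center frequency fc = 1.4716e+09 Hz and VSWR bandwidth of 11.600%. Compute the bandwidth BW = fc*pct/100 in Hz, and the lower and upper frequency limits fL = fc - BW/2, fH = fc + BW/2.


BW = 1.4716e+09 * 11.600/100 = 1.707056e+08 Hz
fL = 1.4716e+09 - 1.707056e+08/2 = 1.386e+09 Hz
fH = 1.4716e+09 + 1.707056e+08/2 = 1.557e+09 Hz

BW=1.707e+08 Hz, fL=1.386e+09 Hz, fH=1.557e+09 Hz


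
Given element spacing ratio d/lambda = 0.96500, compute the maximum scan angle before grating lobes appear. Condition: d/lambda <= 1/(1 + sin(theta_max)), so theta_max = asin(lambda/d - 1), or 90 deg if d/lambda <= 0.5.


lambda/d - 1 = 1/0.96500 - 1 = 0.03626943
theta_max = asin(0.03626943) = 2.079 deg

2.079 deg


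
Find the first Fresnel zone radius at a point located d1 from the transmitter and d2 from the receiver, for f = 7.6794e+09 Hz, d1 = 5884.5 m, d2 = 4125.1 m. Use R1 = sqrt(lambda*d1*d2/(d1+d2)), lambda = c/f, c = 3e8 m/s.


lambda = c / f = 3.0000e+08 / 7.6794e+09 = 0.03906555 m
R1 = sqrt(0.03906555 * 5884.5 * 4125.1 / (5884.5 + 4125.1)) = 9.733 m

9.733 m


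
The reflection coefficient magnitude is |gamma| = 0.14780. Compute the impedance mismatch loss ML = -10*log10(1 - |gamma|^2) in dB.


ML = -10 * log10(1 - 0.14780^2) = -10 * log10(0.97815516) = 0.09592 dB

0.09592 dB


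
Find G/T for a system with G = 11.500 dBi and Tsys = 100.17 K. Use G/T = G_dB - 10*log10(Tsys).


G/T = 11.500 - 10*log10(100.17) = 11.500 - 20.00738 = -8.507 dB/K

-8.507 dB/K


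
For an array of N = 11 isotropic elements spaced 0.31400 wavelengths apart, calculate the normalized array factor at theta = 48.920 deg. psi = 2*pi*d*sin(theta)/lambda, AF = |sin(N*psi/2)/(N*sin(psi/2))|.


psi = 2*pi*0.31400*sin(48.920 deg) = 1.487173 rad
AF = |sin(11*1.487173/2) / (11*sin(1.487173/2))| = 0.1272

0.1272


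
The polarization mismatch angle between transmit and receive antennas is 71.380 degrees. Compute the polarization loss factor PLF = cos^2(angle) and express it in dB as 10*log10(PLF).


PLF_linear = cos^2(71.380 deg) = 0.1019462
PLF_dB = 10 * log10(0.1019462) = -9.916 dB

-9.916 dB


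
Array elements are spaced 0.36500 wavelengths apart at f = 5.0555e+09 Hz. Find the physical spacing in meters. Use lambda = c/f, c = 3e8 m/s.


lambda = c / f = 3.0000e+08 / 5.0555e+09 = 0.05934131 m
d = 0.36500 * 0.05934131 = 0.02166 m

0.02166 m


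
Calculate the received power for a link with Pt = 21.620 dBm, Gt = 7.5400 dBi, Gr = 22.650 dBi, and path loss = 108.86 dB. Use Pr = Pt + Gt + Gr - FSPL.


Pr = 21.620 + 7.5400 + 22.650 - 108.86 = -57.05 dBm

-57.05 dBm


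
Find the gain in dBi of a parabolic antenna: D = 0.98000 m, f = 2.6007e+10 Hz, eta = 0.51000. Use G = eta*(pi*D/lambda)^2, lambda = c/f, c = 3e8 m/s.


lambda = c / f = 3.0000e+08 / 2.6007e+10 = 0.01153536 m
G_linear = 0.51000 * (pi * 0.98000 / 0.01153536)^2 = 36329.53
G_dBi = 10 * log10(36329.53) = 45.60 dBi

45.60 dBi


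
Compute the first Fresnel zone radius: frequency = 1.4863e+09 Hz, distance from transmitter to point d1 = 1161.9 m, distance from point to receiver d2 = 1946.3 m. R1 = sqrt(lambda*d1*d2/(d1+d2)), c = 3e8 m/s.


lambda = c / f = 3.0000e+08 / 1.4863e+09 = 0.2018435 m
R1 = sqrt(0.2018435 * 1161.9 * 1946.3 / (1161.9 + 1946.3)) = 12.12 m

12.12 m


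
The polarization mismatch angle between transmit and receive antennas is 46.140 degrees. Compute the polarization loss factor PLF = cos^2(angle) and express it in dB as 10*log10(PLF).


PLF_linear = cos^2(46.140 deg) = 0.4801085
PLF_dB = 10 * log10(0.4801085) = -3.187 dB

-3.187 dB


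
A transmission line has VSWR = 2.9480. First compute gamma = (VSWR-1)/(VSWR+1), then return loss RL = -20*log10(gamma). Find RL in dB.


gamma = (2.9480 - 1) / (2.9480 + 1) = 0.4934144
RL = -20 * log10(0.4934144) = 6.136 dB

6.136 dB


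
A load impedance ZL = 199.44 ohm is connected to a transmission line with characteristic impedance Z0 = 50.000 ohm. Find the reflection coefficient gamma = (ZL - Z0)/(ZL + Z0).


gamma = (199.44 - 50.000) / (199.44 + 50.000) = 0.5991

0.5991


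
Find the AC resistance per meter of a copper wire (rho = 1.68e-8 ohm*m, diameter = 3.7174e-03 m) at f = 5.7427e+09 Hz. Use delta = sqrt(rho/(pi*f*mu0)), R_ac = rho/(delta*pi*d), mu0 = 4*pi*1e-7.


delta = sqrt(1.68e-8 / (pi * 5.7427e+09 * 4*pi*1e-7)) = 8.608286e-07 m
R_ac = 1.68e-8 / (8.608286e-07 * pi * 3.7174e-03) = 1.671 ohm/m

1.671 ohm/m


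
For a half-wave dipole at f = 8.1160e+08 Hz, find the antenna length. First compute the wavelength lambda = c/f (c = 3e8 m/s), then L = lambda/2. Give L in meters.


lambda = c / f = 3.0000e+08 / 8.1160e+08 = 0.3696402 m
L = lambda / 2 = 0.3696402 / 2 = 0.1848 m

0.1848 m


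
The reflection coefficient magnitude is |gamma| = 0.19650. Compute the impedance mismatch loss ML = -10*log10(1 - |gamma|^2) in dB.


ML = -10 * log10(1 - 0.19650^2) = -10 * log10(0.96138775) = 0.1710 dB

0.1710 dB


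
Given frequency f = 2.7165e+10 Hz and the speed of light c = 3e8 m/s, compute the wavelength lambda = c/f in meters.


lambda = c / f = 3.0000e+08 / 2.7165e+10 = 0.01104 m

0.01104 m


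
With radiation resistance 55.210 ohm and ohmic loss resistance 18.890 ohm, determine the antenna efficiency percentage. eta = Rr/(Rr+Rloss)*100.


eta = 55.210 / (55.210 + 18.890) * 100 = 74.51%

74.51%


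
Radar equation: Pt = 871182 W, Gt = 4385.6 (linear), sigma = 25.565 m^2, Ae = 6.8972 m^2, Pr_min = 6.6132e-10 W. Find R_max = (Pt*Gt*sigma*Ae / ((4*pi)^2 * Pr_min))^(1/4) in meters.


R^4 = 871182*4385.6*25.565*6.8972 / ((4*pi)^2 * 6.6132e-10) = 6.450972e+18
R_max = 6.450972e+18^0.25 = 50397 m

50397 m


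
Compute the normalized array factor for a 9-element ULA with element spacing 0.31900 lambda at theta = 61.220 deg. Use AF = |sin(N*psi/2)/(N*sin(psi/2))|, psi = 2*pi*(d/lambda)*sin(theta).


psi = 2*pi*0.31900*sin(61.220 deg) = 1.756750 rad
AF = |sin(9*1.756750/2) / (9*sin(1.756750/2))| = 0.1442

0.1442


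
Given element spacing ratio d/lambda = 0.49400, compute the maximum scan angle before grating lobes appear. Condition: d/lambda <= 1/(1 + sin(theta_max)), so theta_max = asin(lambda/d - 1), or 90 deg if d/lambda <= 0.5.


lambda/d - 1 = 1/0.49400 - 1 = 1.024291 >= 1
d/lambda <= 0.5, so the array can scan to endfire without grating lobes: theta_max = 90 deg

90 deg


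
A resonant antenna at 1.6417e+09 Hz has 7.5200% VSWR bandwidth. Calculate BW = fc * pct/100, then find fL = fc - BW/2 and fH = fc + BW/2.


BW = 1.6417e+09 * 7.5200/100 = 1.234558e+08 Hz
fL = 1.6417e+09 - 1.234558e+08/2 = 1.580e+09 Hz
fH = 1.6417e+09 + 1.234558e+08/2 = 1.703e+09 Hz

BW=1.235e+08 Hz, fL=1.580e+09 Hz, fH=1.703e+09 Hz


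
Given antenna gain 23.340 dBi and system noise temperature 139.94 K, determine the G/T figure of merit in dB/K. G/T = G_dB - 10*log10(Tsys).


G/T = 23.340 - 10*log10(139.94) = 23.340 - 21.45942 = 1.881 dB/K

1.881 dB/K


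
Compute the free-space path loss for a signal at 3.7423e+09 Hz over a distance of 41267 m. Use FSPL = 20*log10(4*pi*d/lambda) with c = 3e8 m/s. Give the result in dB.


lambda = c / f = 3.0000e+08 / 3.7423e+09 = 0.08016460 m
FSPL = 20 * log10(4*pi*41267/0.08016460) = 136.2 dB

136.2 dB


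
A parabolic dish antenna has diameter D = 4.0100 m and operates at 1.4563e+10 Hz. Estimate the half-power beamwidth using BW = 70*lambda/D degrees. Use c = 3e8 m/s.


lambda = c / f = 3.0000e+08 / 1.4563e+10 = 0.02060015 m
BW = 70 * 0.02060015 / 4.0100 = 0.3596 deg

0.3596 deg


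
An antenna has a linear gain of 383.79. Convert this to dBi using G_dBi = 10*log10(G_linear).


G_dBi = 10 * log10(383.79) = 25.84 dBi

25.84 dBi


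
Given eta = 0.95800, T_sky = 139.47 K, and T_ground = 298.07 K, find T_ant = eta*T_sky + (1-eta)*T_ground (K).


T_ant = 0.95800 * 139.47 + (1 - 0.95800) * 298.07 = 146.1 K

146.1 K


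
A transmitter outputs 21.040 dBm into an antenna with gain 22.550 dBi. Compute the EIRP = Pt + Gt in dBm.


EIRP = Pt + Gt = 21.040 + 22.550 = 43.59 dBm

43.59 dBm


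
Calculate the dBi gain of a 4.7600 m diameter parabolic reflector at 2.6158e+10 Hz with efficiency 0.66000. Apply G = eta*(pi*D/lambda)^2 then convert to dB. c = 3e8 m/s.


lambda = c / f = 3.0000e+08 / 2.6158e+10 = 0.01146877 m
G_linear = 0.66000 * (pi * 4.7600 / 0.01146877)^2 = 1.122080e+06
G_dBi = 10 * log10(1.122080e+06) = 60.50 dBi

60.50 dBi


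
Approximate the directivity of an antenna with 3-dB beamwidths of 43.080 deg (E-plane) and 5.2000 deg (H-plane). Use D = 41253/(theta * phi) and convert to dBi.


D_linear = 41253 / (43.080 * 5.2000) = 184.1520
D_dBi = 10 * log10(184.1520) = 22.65 dBi

22.65 dBi


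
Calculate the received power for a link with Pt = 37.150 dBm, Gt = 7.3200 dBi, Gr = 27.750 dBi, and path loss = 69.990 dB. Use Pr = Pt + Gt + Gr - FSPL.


Pr = 37.150 + 7.3200 + 27.750 - 69.990 = 2.23 dBm

2.23 dBm


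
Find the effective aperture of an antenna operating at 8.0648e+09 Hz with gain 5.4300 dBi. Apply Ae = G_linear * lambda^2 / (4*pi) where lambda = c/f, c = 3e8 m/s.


lambda = c / f = 3.0000e+08 / 8.0648e+09 = 0.03719869 m
G_linear = 10^(5.4300/10) = 3.491403
Ae = G_linear * lambda^2 / (4*pi) = 3.491403 * 0.03719869^2 / (4*pi) = 3.845e-04 m^2

3.845e-04 m^2


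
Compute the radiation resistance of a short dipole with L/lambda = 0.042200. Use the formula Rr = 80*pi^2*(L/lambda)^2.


Rr = 80 * pi^2 * (0.042200)^2 = 80 * 9.869604 * 1.780840e-03 = 1.406 ohm

1.406 ohm


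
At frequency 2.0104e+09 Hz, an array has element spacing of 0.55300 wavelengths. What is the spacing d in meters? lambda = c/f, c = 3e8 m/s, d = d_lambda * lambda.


lambda = c / f = 3.0000e+08 / 2.0104e+09 = 0.1492240 m
d = 0.55300 * 0.1492240 = 0.08252 m

0.08252 m


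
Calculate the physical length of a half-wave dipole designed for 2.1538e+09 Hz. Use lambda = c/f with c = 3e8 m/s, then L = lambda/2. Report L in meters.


lambda = c / f = 3.0000e+08 / 2.1538e+09 = 0.1392887 m
L = lambda / 2 = 0.1392887 / 2 = 0.06964 m

0.06964 m


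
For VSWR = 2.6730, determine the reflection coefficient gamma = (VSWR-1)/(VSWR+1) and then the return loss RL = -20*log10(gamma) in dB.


gamma = (2.6730 - 1) / (2.6730 + 1) = 0.4554860
RL = -20 * log10(0.4554860) = 6.830 dB

6.830 dB


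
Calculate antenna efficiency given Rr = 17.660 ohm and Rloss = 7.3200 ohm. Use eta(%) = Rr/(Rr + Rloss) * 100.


eta = 17.660 / (17.660 + 7.3200) * 100 = 70.70%

70.70%


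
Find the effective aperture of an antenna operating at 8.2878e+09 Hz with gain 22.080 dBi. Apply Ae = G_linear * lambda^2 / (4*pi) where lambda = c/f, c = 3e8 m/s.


lambda = c / f = 3.0000e+08 / 8.2878e+09 = 0.03619778 m
G_linear = 10^(22.080/10) = 161.4359
Ae = G_linear * lambda^2 / (4*pi) = 161.4359 * 0.03619778^2 / (4*pi) = 0.01683 m^2

0.01683 m^2


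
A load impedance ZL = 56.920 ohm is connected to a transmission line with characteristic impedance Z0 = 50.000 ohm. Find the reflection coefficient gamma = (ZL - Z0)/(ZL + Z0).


gamma = (56.920 - 50.000) / (56.920 + 50.000) = 0.06472

0.06472


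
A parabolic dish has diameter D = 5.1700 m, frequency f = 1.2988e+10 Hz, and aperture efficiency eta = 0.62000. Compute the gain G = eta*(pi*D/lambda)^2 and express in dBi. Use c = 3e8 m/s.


lambda = c / f = 3.0000e+08 / 1.2988e+10 = 0.02309824 m
G_linear = 0.62000 * (pi * 5.1700 / 0.02309824)^2 = 306559.5
G_dBi = 10 * log10(306559.5) = 54.87 dBi

54.87 dBi


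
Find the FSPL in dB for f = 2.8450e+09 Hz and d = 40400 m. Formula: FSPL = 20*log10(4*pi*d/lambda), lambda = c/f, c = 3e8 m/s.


lambda = c / f = 3.0000e+08 / 2.8450e+09 = 0.1054482 m
FSPL = 20 * log10(4*pi*40400/0.1054482) = 133.7 dB

133.7 dB


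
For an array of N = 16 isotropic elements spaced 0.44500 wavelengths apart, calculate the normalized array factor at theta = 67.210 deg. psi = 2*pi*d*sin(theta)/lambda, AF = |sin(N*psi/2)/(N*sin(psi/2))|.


psi = 2*pi*0.44500*sin(67.210 deg) = 2.577735 rad
AF = |sin(16*2.577735/2) / (16*sin(2.577735/2))| = 0.06375

0.06375


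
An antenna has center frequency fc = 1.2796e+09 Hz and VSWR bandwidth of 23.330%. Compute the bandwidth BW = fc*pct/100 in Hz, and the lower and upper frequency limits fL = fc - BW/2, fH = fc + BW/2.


BW = 1.2796e+09 * 23.330/100 = 2.985307e+08 Hz
fL = 1.2796e+09 - 2.985307e+08/2 = 1.130e+09 Hz
fH = 1.2796e+09 + 2.985307e+08/2 = 1.429e+09 Hz

BW=2.985e+08 Hz, fL=1.130e+09 Hz, fH=1.429e+09 Hz


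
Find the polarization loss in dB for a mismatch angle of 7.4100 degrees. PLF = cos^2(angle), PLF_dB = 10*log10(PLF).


PLF_linear = cos^2(7.4100 deg) = 0.9833671
PLF_dB = 10 * log10(0.9833671) = -0.07284 dB

-0.07284 dB


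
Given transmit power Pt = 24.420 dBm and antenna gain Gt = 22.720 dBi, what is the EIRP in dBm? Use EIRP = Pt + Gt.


EIRP = Pt + Gt = 24.420 + 22.720 = 47.14 dBm

47.14 dBm


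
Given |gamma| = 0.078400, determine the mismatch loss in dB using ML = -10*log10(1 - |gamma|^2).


ML = -10 * log10(1 - 0.078400^2) = -10 * log10(0.99385344) = 0.02678 dB

0.02678 dB


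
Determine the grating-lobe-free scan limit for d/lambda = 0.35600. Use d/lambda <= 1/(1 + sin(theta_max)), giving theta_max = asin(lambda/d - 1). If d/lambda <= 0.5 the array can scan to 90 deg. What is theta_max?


lambda/d - 1 = 1/0.35600 - 1 = 1.808989 >= 1
d/lambda <= 0.5, so the array can scan to endfire without grating lobes: theta_max = 90 deg

90 deg


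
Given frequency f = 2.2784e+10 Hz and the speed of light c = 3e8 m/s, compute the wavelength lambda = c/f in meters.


lambda = c / f = 3.0000e+08 / 2.2784e+10 = 0.01317 m

0.01317 m


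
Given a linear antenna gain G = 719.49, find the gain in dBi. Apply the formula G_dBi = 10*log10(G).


G_dBi = 10 * log10(719.49) = 28.57 dBi

28.57 dBi


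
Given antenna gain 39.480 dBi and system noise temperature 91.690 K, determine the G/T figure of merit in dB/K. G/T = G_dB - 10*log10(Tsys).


G/T = 39.480 - 10*log10(91.690) = 39.480 - 19.62322 = 19.86 dB/K

19.86 dB/K


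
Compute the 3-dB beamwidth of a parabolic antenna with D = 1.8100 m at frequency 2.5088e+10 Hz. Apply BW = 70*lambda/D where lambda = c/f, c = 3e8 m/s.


lambda = c / f = 3.0000e+08 / 2.5088e+10 = 0.01195791 m
BW = 70 * 0.01195791 / 1.8100 = 0.4625 deg

0.4625 deg


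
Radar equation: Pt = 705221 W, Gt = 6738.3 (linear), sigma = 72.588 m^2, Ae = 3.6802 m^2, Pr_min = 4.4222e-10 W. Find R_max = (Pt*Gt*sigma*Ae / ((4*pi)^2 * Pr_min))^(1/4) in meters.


R^4 = 705221*6738.3*72.588*3.6802 / ((4*pi)^2 * 4.4222e-10) = 1.817832e+19
R_max = 1.817832e+19^0.25 = 65296 m

65296 m


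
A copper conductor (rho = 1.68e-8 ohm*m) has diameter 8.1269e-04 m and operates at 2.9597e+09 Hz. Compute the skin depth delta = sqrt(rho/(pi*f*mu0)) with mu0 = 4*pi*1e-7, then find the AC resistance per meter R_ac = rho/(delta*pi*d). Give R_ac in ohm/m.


delta = sqrt(1.68e-8 / (pi * 2.9597e+09 * 4*pi*1e-7)) = 1.199088e-06 m
R_ac = 1.68e-8 / (1.199088e-06 * pi * 8.1269e-04) = 5.488 ohm/m

5.488 ohm/m


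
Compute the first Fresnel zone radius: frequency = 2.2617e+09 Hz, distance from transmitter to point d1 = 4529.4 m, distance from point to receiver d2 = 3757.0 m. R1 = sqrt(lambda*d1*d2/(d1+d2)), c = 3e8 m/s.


lambda = c / f = 3.0000e+08 / 2.2617e+09 = 0.1326436 m
R1 = sqrt(0.1326436 * 4529.4 * 3757.0 / (4529.4 + 3757.0)) = 16.50 m

16.50 m


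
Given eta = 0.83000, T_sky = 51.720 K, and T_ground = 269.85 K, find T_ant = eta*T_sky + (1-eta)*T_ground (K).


T_ant = 0.83000 * 51.720 + (1 - 0.83000) * 269.85 = 88.80 K

88.80 K


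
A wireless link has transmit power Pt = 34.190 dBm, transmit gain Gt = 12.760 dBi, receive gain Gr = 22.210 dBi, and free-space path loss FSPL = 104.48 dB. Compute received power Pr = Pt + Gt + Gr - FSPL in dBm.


Pr = 34.190 + 12.760 + 22.210 - 104.48 = -35.32 dBm

-35.32 dBm


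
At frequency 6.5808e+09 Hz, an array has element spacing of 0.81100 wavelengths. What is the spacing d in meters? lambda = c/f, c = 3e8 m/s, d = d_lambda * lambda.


lambda = c / f = 3.0000e+08 / 6.5808e+09 = 0.04558716 m
d = 0.81100 * 0.04558716 = 0.03697 m

0.03697 m


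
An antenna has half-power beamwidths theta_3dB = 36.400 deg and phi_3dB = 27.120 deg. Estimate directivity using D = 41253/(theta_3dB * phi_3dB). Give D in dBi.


D_linear = 41253 / (36.400 * 27.120) = 41.78924
D_dBi = 10 * log10(41.78924) = 16.21 dBi

16.21 dBi


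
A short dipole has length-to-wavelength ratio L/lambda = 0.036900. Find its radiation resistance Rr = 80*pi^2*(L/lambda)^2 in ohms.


Rr = 80 * pi^2 * (0.036900)^2 = 80 * 9.869604 * 1.361610e-03 = 1.075 ohm

1.075 ohm


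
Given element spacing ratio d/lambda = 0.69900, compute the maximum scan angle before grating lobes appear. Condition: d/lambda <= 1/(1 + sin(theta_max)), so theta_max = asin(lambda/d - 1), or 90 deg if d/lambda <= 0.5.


lambda/d - 1 = 1/0.69900 - 1 = 0.4306152
theta_max = asin(0.4306152) = 25.51 deg

25.51 deg


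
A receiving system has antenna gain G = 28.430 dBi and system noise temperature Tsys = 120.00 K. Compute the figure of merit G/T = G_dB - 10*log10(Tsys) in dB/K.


G/T = 28.430 - 10*log10(120.00) = 28.430 - 20.79181 = 7.638 dB/K

7.638 dB/K


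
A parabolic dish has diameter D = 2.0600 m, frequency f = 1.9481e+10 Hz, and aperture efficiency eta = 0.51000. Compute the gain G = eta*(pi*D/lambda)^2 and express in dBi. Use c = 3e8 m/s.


lambda = c / f = 3.0000e+08 / 1.9481e+10 = 0.01539962 m
G_linear = 0.51000 * (pi * 2.0600 / 0.01539962)^2 = 90070.87
G_dBi = 10 * log10(90070.87) = 49.55 dBi

49.55 dBi


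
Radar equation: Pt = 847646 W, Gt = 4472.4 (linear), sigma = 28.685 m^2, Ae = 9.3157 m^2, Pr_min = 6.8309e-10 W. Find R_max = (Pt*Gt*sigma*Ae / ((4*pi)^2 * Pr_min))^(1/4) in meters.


R^4 = 847646*4472.4*28.685*9.3157 / ((4*pi)^2 * 6.8309e-10) = 9.391346e+18
R_max = 9.391346e+18^0.25 = 55358 m

55358 m


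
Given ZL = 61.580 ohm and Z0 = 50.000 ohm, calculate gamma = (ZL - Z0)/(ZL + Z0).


gamma = (61.580 - 50.000) / (61.580 + 50.000) = 0.1038

0.1038


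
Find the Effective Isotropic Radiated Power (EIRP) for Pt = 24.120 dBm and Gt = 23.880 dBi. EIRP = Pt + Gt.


EIRP = Pt + Gt = 24.120 + 23.880 = 48.00 dBm

48.00 dBm


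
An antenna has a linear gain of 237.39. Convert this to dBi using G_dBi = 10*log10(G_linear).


G_dBi = 10 * log10(237.39) = 23.75 dBi

23.75 dBi


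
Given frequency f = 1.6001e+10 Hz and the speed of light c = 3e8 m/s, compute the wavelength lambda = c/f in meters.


lambda = c / f = 3.0000e+08 / 1.6001e+10 = 0.01875 m

0.01875 m


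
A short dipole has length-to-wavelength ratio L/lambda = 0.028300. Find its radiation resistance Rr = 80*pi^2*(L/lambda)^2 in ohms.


Rr = 80 * pi^2 * (0.028300)^2 = 80 * 9.869604 * 8.008900e-04 = 0.6324 ohm

0.6324 ohm


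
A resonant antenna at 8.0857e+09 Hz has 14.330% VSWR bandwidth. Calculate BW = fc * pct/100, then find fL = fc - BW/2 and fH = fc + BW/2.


BW = 8.0857e+09 * 14.330/100 = 1.158681e+09 Hz
fL = 8.0857e+09 - 1.158681e+09/2 = 7.506e+09 Hz
fH = 8.0857e+09 + 1.158681e+09/2 = 8.665e+09 Hz

BW=1.159e+09 Hz, fL=7.506e+09 Hz, fH=8.665e+09 Hz


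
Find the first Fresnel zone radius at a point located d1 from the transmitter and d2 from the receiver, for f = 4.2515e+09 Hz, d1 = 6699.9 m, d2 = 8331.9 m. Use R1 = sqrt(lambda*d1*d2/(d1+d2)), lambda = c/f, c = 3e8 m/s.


lambda = c / f = 3.0000e+08 / 4.2515e+09 = 0.07056333 m
R1 = sqrt(0.07056333 * 6699.9 * 8331.9 / (6699.9 + 8331.9)) = 16.19 m

16.19 m


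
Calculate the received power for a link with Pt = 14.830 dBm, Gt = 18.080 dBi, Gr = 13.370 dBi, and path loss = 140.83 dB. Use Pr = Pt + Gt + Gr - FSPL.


Pr = 14.830 + 18.080 + 13.370 - 140.83 = -94.55 dBm

-94.55 dBm


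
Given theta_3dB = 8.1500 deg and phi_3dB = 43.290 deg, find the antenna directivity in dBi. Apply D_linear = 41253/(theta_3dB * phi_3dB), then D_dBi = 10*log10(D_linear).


D_linear = 41253 / (8.1500 * 43.290) = 116.9258
D_dBi = 10 * log10(116.9258) = 20.68 dBi

20.68 dBi


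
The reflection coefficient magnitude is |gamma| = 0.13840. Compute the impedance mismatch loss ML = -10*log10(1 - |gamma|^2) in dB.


ML = -10 * log10(1 - 0.13840^2) = -10 * log10(0.98084544) = 0.08399 dB

0.08399 dB


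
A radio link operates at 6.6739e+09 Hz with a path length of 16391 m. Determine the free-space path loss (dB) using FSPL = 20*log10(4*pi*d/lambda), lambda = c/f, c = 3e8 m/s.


lambda = c / f = 3.0000e+08 / 6.6739e+09 = 0.04495123 m
FSPL = 20 * log10(4*pi*16391/0.04495123) = 133.2 dB

133.2 dB


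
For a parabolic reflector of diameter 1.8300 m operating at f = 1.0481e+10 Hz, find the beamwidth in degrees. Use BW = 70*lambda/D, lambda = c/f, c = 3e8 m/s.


lambda = c / f = 3.0000e+08 / 1.0481e+10 = 0.02862322 m
BW = 70 * 0.02862322 / 1.8300 = 1.095 deg

1.095 deg


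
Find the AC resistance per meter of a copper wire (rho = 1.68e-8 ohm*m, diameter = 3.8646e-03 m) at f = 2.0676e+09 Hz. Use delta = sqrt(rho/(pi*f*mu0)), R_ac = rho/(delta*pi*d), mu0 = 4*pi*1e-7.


delta = sqrt(1.68e-8 / (pi * 2.0676e+09 * 4*pi*1e-7)) = 1.434635e-06 m
R_ac = 1.68e-8 / (1.434635e-06 * pi * 3.8646e-03) = 0.9645 ohm/m

0.9645 ohm/m


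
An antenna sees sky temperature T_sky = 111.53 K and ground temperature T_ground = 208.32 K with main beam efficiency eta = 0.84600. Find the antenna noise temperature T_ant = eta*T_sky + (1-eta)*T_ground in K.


T_ant = 0.84600 * 111.53 + (1 - 0.84600) * 208.32 = 126.4 K

126.4 K


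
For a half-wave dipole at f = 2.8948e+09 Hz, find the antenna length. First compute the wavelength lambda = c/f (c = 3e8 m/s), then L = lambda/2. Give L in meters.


lambda = c / f = 3.0000e+08 / 2.8948e+09 = 0.1036341 m
L = lambda / 2 = 0.1036341 / 2 = 0.05182 m

0.05182 m


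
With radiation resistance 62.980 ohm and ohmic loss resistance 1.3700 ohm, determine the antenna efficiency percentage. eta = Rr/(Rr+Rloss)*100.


eta = 62.980 / (62.980 + 1.3700) * 100 = 97.87%

97.87%


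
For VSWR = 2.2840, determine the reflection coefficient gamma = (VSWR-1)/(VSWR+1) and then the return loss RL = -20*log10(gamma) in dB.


gamma = (2.2840 - 1) / (2.2840 + 1) = 0.3909866
RL = -20 * log10(0.3909866) = 8.157 dB

8.157 dB


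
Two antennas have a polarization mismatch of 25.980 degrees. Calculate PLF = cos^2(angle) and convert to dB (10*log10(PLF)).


PLF_linear = cos^2(25.980 deg) = 0.8081057
PLF_dB = 10 * log10(0.8081057) = -0.9253 dB

-0.9253 dB


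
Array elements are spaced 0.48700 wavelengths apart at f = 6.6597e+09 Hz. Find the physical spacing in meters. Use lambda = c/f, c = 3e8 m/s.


lambda = c / f = 3.0000e+08 / 6.6597e+09 = 0.04504707 m
d = 0.48700 * 0.04504707 = 0.02194 m

0.02194 m


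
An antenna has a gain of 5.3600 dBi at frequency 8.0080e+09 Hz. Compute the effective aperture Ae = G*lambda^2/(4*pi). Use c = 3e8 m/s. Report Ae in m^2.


lambda = c / f = 3.0000e+08 / 8.0080e+09 = 0.03746254 m
G_linear = 10^(5.3600/10) = 3.435579
Ae = G_linear * lambda^2 / (4*pi) = 3.435579 * 0.03746254^2 / (4*pi) = 3.837e-04 m^2

3.837e-04 m^2


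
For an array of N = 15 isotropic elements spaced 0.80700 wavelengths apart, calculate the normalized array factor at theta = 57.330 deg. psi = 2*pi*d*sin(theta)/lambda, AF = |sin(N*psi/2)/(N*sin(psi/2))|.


psi = 2*pi*0.80700*sin(57.330 deg) = 4.268340 rad
AF = |sin(15*4.268340/2) / (15*sin(4.268340/2))| = 0.04430

0.04430


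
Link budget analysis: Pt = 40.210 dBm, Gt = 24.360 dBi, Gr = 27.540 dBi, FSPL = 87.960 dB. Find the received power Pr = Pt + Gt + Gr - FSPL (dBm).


Pr = 40.210 + 24.360 + 27.540 - 87.960 = 4.15 dBm

4.15 dBm


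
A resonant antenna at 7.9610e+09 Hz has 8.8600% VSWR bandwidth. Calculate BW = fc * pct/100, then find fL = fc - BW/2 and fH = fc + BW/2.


BW = 7.9610e+09 * 8.8600/100 = 7.053446e+08 Hz
fL = 7.9610e+09 - 7.053446e+08/2 = 7.608e+09 Hz
fH = 7.9610e+09 + 7.053446e+08/2 = 8.314e+09 Hz

BW=7.053e+08 Hz, fL=7.608e+09 Hz, fH=8.314e+09 Hz


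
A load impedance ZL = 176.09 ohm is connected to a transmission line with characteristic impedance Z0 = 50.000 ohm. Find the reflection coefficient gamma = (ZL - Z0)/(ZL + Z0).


gamma = (176.09 - 50.000) / (176.09 + 50.000) = 0.5577

0.5577


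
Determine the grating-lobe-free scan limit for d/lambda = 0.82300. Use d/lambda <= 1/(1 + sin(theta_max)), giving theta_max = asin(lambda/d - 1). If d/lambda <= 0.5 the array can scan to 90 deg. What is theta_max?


lambda/d - 1 = 1/0.82300 - 1 = 0.2150668
theta_max = asin(0.2150668) = 12.42 deg

12.42 deg


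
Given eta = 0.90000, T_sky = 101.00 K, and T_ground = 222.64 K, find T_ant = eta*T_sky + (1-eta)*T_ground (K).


T_ant = 0.90000 * 101.00 + (1 - 0.90000) * 222.64 = 113.2 K

113.2 K


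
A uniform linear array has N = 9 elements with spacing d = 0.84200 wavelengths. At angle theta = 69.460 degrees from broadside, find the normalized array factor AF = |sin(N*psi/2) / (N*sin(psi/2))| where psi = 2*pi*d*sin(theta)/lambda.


psi = 2*pi*0.84200*sin(69.460 deg) = 4.954115 rad
AF = |sin(9*4.954115/2) / (9*sin(4.954115/2))| = 0.05365

0.05365


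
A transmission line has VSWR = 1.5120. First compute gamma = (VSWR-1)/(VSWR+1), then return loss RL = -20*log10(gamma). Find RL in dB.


gamma = (1.5120 - 1) / (1.5120 + 1) = 0.2038217
RL = -20 * log10(0.2038217) = 13.81 dB

13.81 dB


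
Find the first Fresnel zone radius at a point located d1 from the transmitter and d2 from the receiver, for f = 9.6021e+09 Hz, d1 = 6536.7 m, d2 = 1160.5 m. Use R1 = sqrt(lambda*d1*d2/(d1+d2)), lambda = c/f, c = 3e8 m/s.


lambda = c / f = 3.0000e+08 / 9.6021e+09 = 0.03124317 m
R1 = sqrt(0.03124317 * 6536.7 * 1160.5 / (6536.7 + 1160.5)) = 5.549 m

5.549 m


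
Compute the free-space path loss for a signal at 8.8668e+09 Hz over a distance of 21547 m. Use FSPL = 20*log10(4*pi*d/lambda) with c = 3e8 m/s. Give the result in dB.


lambda = c / f = 3.0000e+08 / 8.8668e+09 = 0.03383408 m
FSPL = 20 * log10(4*pi*21547/0.03383408) = 138.1 dB

138.1 dB


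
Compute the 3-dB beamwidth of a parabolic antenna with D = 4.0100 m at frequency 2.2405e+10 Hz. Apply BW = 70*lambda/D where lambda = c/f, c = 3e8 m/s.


lambda = c / f = 3.0000e+08 / 2.2405e+10 = 0.01338987 m
BW = 70 * 0.01338987 / 4.0100 = 0.2337 deg

0.2337 deg


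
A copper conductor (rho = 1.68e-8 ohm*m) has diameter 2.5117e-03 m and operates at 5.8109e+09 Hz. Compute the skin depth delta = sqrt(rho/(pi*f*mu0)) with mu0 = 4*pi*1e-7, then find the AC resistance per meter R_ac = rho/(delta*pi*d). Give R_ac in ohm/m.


delta = sqrt(1.68e-8 / (pi * 5.8109e+09 * 4*pi*1e-7)) = 8.557621e-07 m
R_ac = 1.68e-8 / (8.557621e-07 * pi * 2.5117e-03) = 2.488 ohm/m

2.488 ohm/m


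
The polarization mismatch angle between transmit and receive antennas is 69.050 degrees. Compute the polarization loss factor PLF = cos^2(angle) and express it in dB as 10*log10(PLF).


PLF_linear = cos^2(69.050 deg) = 0.1278442
PLF_dB = 10 * log10(0.1278442) = -8.933 dB

-8.933 dB


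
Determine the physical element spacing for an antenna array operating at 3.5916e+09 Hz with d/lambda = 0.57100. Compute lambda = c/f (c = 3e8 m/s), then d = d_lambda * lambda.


lambda = c / f = 3.0000e+08 / 3.5916e+09 = 0.08352823 m
d = 0.57100 * 0.08352823 = 0.04769 m

0.04769 m


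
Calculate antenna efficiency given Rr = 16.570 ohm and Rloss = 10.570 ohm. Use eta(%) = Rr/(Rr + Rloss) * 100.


eta = 16.570 / (16.570 + 10.570) * 100 = 61.05%

61.05%


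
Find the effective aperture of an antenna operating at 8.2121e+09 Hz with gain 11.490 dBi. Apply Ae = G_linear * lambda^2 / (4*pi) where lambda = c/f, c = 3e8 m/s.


lambda = c / f = 3.0000e+08 / 8.2121e+09 = 0.03653146 m
G_linear = 10^(11.490/10) = 14.09289
Ae = G_linear * lambda^2 / (4*pi) = 14.09289 * 0.03653146^2 / (4*pi) = 1.497e-03 m^2

1.497e-03 m^2


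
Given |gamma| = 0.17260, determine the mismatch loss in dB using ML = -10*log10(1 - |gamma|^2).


ML = -10 * log10(1 - 0.17260^2) = -10 * log10(0.97020924) = 0.1313 dB

0.1313 dB


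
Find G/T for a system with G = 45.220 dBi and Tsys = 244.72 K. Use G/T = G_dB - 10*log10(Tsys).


G/T = 45.220 - 10*log10(244.72) = 45.220 - 23.88669 = 21.33 dB/K

21.33 dB/K


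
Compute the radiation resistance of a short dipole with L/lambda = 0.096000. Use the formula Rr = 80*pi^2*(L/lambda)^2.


Rr = 80 * pi^2 * (0.096000)^2 = 80 * 9.869604 * 9.216000e-03 = 7.277 ohm

7.277 ohm


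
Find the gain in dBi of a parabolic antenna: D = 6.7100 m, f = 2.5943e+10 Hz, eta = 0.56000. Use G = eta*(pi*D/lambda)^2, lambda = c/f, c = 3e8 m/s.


lambda = c / f = 3.0000e+08 / 2.5943e+10 = 0.01156381 m
G_linear = 0.56000 * (pi * 6.7100 / 0.01156381)^2 = 1.860934e+06
G_dBi = 10 * log10(1.860934e+06) = 62.70 dBi

62.70 dBi


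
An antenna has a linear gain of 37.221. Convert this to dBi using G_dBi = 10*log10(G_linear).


G_dBi = 10 * log10(37.221) = 15.71 dBi

15.71 dBi


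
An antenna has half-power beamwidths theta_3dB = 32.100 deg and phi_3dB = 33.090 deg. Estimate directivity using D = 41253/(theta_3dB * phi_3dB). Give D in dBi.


D_linear = 41253 / (32.100 * 33.090) = 38.83772
D_dBi = 10 * log10(38.83772) = 15.89 dBi

15.89 dBi


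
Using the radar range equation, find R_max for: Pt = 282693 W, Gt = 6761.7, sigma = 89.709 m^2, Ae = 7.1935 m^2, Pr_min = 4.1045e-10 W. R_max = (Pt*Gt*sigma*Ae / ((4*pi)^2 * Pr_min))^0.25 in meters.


R^4 = 282693*6761.7*89.709*7.1935 / ((4*pi)^2 * 4.1045e-10) = 1.903125e+19
R_max = 1.903125e+19^0.25 = 66049 m

66049 m


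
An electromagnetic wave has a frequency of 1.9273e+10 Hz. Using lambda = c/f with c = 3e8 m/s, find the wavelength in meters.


lambda = c / f = 3.0000e+08 / 1.9273e+10 = 0.01557 m

0.01557 m


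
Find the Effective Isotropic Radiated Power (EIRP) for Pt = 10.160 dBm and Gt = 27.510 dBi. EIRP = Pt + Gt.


EIRP = Pt + Gt = 10.160 + 27.510 = 37.67 dBm

37.67 dBm


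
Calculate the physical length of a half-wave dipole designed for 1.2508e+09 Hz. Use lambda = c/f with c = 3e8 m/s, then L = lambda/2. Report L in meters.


lambda = c / f = 3.0000e+08 / 1.2508e+09 = 0.2398465 m
L = lambda / 2 = 0.2398465 / 2 = 0.1199 m

0.1199 m


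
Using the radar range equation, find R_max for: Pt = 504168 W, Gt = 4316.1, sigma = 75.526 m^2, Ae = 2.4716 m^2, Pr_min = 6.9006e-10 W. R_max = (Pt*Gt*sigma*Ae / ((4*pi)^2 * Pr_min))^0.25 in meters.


R^4 = 504168*4316.1*75.526*2.4716 / ((4*pi)^2 * 6.9006e-10) = 3.727648e+18
R_max = 3.727648e+18^0.25 = 43940 m

43940 m


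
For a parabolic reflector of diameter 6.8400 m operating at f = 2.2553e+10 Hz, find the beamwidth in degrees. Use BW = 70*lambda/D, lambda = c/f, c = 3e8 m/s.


lambda = c / f = 3.0000e+08 / 2.2553e+10 = 0.01330200 m
BW = 70 * 0.01330200 / 6.8400 = 0.1361 deg

0.1361 deg


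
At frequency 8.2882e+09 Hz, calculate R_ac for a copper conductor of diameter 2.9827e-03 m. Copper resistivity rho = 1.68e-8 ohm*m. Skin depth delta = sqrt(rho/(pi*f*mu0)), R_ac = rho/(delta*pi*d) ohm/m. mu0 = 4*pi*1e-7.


delta = sqrt(1.68e-8 / (pi * 8.2882e+09 * 4*pi*1e-7)) = 7.165470e-07 m
R_ac = 1.68e-8 / (7.165470e-07 * pi * 2.9827e-03) = 2.502 ohm/m

2.502 ohm/m


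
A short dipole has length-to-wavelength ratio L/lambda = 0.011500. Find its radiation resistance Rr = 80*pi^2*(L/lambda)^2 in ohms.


Rr = 80 * pi^2 * (0.011500)^2 = 80 * 9.869604 * 1.322500e-04 = 0.1044 ohm

0.1044 ohm


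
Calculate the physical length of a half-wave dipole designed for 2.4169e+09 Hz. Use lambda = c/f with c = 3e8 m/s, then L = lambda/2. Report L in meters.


lambda = c / f = 3.0000e+08 / 2.4169e+09 = 0.1241259 m
L = lambda / 2 = 0.1241259 / 2 = 0.06206 m

0.06206 m


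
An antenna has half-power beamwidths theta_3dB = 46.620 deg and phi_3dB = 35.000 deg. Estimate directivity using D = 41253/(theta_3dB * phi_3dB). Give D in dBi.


D_linear = 41253 / (46.620 * 35.000) = 25.28222
D_dBi = 10 * log10(25.28222) = 14.03 dBi

14.03 dBi


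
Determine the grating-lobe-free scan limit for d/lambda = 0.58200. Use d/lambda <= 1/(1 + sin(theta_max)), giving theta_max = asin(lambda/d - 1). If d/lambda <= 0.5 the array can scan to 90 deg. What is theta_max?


lambda/d - 1 = 1/0.58200 - 1 = 0.7182131
theta_max = asin(0.7182131) = 45.91 deg

45.91 deg


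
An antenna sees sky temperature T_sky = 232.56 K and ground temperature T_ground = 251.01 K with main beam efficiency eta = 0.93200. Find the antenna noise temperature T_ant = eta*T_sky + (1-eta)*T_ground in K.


T_ant = 0.93200 * 232.56 + (1 - 0.93200) * 251.01 = 233.8 K

233.8 K


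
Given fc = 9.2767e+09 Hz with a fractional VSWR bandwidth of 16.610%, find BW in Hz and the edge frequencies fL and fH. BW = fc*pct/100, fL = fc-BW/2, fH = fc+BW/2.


BW = 9.2767e+09 * 16.610/100 = 1.540860e+09 Hz
fL = 9.2767e+09 - 1.540860e+09/2 = 8.506e+09 Hz
fH = 9.2767e+09 + 1.540860e+09/2 = 1.005e+10 Hz

BW=1.541e+09 Hz, fL=8.506e+09 Hz, fH=1.005e+10 Hz


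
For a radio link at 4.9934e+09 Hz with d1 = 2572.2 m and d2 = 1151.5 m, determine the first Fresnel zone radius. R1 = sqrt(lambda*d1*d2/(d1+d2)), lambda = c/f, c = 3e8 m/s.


lambda = c / f = 3.0000e+08 / 4.9934e+09 = 0.06007930 m
R1 = sqrt(0.06007930 * 2572.2 * 1151.5 / (2572.2 + 1151.5)) = 6.913 m

6.913 m


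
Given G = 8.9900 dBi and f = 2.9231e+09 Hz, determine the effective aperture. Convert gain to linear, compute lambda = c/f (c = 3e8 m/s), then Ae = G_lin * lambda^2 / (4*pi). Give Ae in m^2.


lambda = c / f = 3.0000e+08 / 2.9231e+09 = 0.1026308 m
G_linear = 10^(8.9900/10) = 7.925013
Ae = G_linear * lambda^2 / (4*pi) = 7.925013 * 0.1026308^2 / (4*pi) = 6.643e-03 m^2

6.643e-03 m^2


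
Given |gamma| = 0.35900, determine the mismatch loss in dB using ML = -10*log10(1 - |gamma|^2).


ML = -10 * log10(1 - 0.35900^2) = -10 * log10(0.871119) = 0.5992 dB

0.5992 dB


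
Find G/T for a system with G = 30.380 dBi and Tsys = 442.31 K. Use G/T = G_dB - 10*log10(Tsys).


G/T = 30.380 - 10*log10(442.31) = 30.380 - 26.45727 = 3.923 dB/K

3.923 dB/K


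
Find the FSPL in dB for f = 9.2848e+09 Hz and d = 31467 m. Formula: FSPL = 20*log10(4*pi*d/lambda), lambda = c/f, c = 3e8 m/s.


lambda = c / f = 3.0000e+08 / 9.2848e+09 = 0.03231087 m
FSPL = 20 * log10(4*pi*31467/0.03231087) = 141.8 dB

141.8 dB


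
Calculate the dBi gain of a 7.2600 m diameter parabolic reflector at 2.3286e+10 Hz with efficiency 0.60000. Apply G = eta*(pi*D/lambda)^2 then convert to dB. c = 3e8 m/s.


lambda = c / f = 3.0000e+08 / 2.3286e+10 = 0.01288328 m
G_linear = 0.60000 * (pi * 7.2600 / 0.01288328)^2 = 1.880491e+06
G_dBi = 10 * log10(1.880491e+06) = 62.74 dBi

62.74 dBi


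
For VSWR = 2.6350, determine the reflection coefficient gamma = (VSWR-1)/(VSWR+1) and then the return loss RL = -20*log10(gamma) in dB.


gamma = (2.6350 - 1) / (2.6350 + 1) = 0.4497937
RL = -20 * log10(0.4497937) = 6.940 dB

6.940 dB


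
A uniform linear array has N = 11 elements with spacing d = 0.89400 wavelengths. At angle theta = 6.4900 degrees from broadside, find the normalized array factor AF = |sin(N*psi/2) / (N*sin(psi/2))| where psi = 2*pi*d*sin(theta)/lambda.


psi = 2*pi*0.89400*sin(6.4900 deg) = 0.6349073 rad
AF = |sin(11*0.6349073/2) / (11*sin(0.6349073/2))| = 0.09997

0.09997


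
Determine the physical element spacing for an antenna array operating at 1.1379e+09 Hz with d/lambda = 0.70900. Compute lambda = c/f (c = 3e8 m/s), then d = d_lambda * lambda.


lambda = c / f = 3.0000e+08 / 1.1379e+09 = 0.2636436 m
d = 0.70900 * 0.2636436 = 0.1869 m

0.1869 m


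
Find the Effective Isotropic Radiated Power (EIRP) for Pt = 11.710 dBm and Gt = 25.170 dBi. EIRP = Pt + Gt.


EIRP = Pt + Gt = 11.710 + 25.170 = 36.88 dBm

36.88 dBm


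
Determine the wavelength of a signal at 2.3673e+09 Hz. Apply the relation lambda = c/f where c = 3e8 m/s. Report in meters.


lambda = c / f = 3.0000e+08 / 2.3673e+09 = 0.1267 m

0.1267 m


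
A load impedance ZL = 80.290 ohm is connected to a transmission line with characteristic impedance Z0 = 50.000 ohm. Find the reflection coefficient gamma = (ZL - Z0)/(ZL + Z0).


gamma = (80.290 - 50.000) / (80.290 + 50.000) = 0.2325

0.2325


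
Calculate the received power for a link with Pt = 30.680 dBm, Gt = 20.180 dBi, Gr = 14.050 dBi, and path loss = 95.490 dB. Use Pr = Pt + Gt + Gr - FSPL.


Pr = 30.680 + 20.180 + 14.050 - 95.490 = -30.58 dBm

-30.58 dBm


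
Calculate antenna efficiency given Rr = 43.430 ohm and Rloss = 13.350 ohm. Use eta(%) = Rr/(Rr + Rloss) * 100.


eta = 43.430 / (43.430 + 13.350) * 100 = 76.49%

76.49%


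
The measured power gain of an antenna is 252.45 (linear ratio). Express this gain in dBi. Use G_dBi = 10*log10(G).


G_dBi = 10 * log10(252.45) = 24.02 dBi

24.02 dBi


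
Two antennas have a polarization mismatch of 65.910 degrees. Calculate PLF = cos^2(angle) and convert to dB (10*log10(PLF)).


PLF_linear = cos^2(65.910 deg) = 0.1666037
PLF_dB = 10 * log10(0.1666037) = -7.783 dB

-7.783 dB


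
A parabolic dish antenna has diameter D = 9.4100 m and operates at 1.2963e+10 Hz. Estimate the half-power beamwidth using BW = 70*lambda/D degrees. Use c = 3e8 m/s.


lambda = c / f = 3.0000e+08 / 1.2963e+10 = 0.02314279 m
BW = 70 * 0.02314279 / 9.4100 = 0.1722 deg

0.1722 deg


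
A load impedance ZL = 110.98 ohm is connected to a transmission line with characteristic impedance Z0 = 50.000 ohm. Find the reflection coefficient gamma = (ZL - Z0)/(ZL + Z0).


gamma = (110.98 - 50.000) / (110.98 + 50.000) = 0.3788

0.3788
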